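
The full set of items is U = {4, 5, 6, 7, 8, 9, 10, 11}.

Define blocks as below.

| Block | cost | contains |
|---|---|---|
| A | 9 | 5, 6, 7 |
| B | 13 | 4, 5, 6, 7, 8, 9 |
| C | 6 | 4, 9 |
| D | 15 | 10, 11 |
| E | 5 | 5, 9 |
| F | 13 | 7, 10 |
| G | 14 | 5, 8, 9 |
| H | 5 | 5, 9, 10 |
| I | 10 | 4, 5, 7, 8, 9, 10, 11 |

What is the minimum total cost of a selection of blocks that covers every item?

19

A, I together cover every item (A ∪ I = {4, 5, 6, 7, 8, 9, 10, 11}); total cost 9 + 10 = 19.
No covering selection has total cost below 19.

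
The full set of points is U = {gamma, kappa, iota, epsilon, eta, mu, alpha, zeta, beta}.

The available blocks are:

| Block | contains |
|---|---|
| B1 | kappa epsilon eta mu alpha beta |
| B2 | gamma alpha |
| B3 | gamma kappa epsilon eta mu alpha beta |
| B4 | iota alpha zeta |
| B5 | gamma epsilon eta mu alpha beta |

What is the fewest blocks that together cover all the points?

2

B3 and B4 cover everything between them: the union {gamma, kappa, iota, epsilon, eta, mu, alpha, zeta, beta} is all of U.
No single block has all 9 points (the largest, B3, has 7), so 2 is optimal.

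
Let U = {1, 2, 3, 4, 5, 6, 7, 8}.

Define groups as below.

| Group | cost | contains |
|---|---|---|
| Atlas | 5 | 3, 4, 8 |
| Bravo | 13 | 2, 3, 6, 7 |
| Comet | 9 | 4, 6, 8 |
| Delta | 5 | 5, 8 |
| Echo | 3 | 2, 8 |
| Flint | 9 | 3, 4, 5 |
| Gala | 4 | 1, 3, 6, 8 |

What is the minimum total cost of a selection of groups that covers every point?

26

Bravo, Flint, Gala together cover every point (Bravo ∪ Flint ∪ Gala = {1, 2, 3, 4, 5, 6, 7, 8}); total cost 13 + 9 + 4 = 26.
The greedy pick Gala, Echo, Flint, Bravo costs 29; no covering selection beats 26.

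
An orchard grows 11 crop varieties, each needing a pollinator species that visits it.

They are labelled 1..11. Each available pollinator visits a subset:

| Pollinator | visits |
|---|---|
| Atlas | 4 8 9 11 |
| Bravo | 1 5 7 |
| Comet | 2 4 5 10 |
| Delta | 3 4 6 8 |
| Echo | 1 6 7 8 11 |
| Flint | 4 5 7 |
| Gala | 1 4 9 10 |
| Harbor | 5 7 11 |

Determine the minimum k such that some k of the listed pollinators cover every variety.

4

Atlas and Bravo and Comet and Delta together: Atlas ∪ Bravo ∪ Comet ∪ Delta = {1, 2, 3, 4, 5, 6, 7, 8, 9, 10, 11} — every variety is covered.
Only Delta contains 3, so Delta is forced; the remaining 7 varieties need at least 3 more pollinators (each remaining pollinator adds at most 3) — so at least 4 pollinators are needed, and 4 is optimal.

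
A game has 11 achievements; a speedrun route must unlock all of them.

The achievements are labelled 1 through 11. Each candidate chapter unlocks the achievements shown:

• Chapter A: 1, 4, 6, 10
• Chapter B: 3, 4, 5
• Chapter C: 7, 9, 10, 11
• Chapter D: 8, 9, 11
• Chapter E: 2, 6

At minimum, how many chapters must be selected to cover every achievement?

5

Take {A, B, C, D, E}. Their union is {1, 2, 3, 4, 5, 6, 7, 8, 9, 10, 11}, which is all 11 achievements.
No 4 of the 5 chapters cover everything (all 5 combinations miss at least one achievement), so 5 is optimal.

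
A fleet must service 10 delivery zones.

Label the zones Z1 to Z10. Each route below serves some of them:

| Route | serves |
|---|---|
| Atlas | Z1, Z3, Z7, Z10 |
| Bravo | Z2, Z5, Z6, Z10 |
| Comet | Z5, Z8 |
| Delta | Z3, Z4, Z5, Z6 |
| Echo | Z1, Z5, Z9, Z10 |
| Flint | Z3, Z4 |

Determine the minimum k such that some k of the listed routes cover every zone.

5

Take {Atlas, Bravo, Comet, Delta, Echo}. Their union is {Z1, Z2, Z3, Z4, Z5, Z6, Z7, Z8, Z9, Z10}, which is all 10 zones.
No 4 of the 6 routes cover everything (all 15 combinations miss at least one zone), so 5 is optimal.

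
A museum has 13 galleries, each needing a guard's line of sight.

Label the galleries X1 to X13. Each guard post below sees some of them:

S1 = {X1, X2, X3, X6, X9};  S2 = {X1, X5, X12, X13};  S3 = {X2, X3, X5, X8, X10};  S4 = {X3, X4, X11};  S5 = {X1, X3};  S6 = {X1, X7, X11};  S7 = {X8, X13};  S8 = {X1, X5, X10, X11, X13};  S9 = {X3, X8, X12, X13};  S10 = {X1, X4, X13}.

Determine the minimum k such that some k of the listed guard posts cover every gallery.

S1 and S3 and S4 and S6 and S9 together: S1 ∪ S3 ∪ S4 ∪ S6 ∪ S9 = {X1, X2, X3, X4, X5, X6, X7, X8, X9, X10, X11, X12, X13} — every gallery is covered.
No 4 of the 10 guard posts cover everything (all 210 combinations miss at least one gallery), so 5 is optimal.

5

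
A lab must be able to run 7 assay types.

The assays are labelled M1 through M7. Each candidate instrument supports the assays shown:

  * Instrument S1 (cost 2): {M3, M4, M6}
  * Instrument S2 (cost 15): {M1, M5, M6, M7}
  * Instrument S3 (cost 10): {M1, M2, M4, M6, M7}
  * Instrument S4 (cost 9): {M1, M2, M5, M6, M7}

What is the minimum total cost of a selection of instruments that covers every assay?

11

S1, S4 together cover every assay (S1 ∪ S4 = {M1, M2, M3, M4, M5, M6, M7}); total cost 2 + 9 = 11.
No covering selection has total cost below 11.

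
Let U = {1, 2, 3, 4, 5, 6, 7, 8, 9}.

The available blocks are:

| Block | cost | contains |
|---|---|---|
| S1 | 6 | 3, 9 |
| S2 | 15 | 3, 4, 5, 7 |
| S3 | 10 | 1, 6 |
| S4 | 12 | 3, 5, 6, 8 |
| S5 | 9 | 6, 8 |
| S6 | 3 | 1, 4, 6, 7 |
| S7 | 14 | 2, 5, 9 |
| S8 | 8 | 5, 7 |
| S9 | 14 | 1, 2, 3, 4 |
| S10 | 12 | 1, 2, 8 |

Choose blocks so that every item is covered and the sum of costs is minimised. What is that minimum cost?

29

S1, S6, S8, S10 together cover every item (S1 ∪ S6 ∪ S8 ∪ S10 = {1, 2, 3, 4, 5, 6, 7, 8, 9}); total cost 6 + 3 + 8 + 12 = 29.
The greedy pick S6, S1, S4, S10 costs 33; no covering selection beats 29.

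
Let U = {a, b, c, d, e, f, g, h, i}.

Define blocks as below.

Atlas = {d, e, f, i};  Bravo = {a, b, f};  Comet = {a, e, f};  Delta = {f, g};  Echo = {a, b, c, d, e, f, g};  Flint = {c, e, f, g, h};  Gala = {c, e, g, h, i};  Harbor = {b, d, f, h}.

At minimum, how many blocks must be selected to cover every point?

Take {Echo, Gala}. Their union is {a, b, c, d, e, f, g, h, i}, which is all 9 points.
No single block has all 9 points (the largest, Echo, has 7), so 2 is optimal.

2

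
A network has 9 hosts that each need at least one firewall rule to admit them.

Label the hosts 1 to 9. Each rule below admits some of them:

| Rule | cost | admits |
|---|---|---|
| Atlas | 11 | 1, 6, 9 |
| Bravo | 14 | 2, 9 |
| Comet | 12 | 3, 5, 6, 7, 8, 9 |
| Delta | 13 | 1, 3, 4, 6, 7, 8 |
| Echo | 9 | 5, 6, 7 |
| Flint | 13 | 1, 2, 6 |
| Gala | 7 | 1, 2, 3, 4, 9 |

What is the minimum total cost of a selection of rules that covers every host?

19

Comet, Gala together cover every host (Comet ∪ Gala = {1, 2, 3, 4, 5, 6, 7, 8, 9}); total cost 12 + 7 = 19.
No covering selection has total cost below 19.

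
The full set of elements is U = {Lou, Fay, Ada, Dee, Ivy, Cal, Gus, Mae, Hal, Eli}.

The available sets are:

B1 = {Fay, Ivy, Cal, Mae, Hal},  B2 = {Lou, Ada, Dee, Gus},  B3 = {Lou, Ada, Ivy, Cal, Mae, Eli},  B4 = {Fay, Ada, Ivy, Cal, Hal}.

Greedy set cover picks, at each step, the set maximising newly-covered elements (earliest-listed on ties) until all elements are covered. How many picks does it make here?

3

Greedy: pick B3 (covers 6 new) → pick B1 (covers 2 new) → pick B2 (covers 2 new). Total picks: 3.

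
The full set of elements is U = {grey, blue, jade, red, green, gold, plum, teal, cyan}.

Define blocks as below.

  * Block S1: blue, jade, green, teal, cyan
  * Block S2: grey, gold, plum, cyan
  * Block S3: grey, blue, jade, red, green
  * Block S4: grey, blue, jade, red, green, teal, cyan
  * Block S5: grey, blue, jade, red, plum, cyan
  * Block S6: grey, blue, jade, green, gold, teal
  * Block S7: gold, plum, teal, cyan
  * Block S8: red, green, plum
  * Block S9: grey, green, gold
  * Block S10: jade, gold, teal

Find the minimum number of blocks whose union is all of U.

2

S2 and S4 together: S2 ∪ S4 = {grey, blue, jade, red, green, gold, plum, teal, cyan} — every element is covered.
No single block has all 9 elements (the largest, S4, has 7), so 2 is optimal.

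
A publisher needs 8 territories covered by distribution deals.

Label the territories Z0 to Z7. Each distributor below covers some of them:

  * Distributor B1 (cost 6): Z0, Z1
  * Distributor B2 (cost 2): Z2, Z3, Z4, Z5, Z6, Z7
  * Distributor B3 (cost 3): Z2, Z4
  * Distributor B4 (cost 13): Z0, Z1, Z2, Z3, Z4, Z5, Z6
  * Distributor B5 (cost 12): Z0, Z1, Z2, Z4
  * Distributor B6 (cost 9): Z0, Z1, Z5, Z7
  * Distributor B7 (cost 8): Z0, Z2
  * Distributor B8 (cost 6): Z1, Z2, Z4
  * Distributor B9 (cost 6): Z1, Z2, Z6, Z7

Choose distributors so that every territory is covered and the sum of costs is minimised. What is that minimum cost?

8

B1, B2 together cover every territory (B1 ∪ B2 = {Z0, Z1, Z2, Z3, Z4, Z5, Z6, Z7}); total cost 6 + 2 = 8.
No covering selection has total cost below 8.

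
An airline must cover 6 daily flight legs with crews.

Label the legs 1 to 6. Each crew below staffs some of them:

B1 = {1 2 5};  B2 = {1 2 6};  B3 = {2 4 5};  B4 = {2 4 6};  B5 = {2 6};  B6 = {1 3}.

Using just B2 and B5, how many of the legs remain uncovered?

3

Union of B2, B5 = {1, 2, 6}.
Not covered: 3, 4, 5 — 3 legs.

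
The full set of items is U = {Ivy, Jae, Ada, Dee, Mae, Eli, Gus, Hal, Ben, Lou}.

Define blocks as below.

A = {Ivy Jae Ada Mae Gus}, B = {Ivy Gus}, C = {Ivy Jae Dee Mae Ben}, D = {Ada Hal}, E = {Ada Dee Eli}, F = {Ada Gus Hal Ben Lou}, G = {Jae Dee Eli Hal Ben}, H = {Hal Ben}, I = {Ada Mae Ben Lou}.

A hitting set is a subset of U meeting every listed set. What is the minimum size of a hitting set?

T = {Ivy, Ada, Hal} meets every block (each contains at least one member of T), and |T| = 3.
The blocks B, E, H are pairwise disjoint, so any hitting set needs a separate item for each — at least 3. Hence 3 is optimal.

3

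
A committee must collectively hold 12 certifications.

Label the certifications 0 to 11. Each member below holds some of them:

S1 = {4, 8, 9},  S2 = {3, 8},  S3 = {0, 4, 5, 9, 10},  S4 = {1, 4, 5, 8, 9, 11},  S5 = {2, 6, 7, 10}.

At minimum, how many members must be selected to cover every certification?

Take {S2, S3, S4, S5}. Their union is {0, 1, 2, 3, 4, 5, 6, 7, 8, 9, 10, 11}, which is all 12 certifications.
Only S3 contains 0, so S3 is forced; the remaining 7 certifications need at least 3 more members (each remaining member adds at most 3) — so at least 4 members are needed, and 4 is optimal.

4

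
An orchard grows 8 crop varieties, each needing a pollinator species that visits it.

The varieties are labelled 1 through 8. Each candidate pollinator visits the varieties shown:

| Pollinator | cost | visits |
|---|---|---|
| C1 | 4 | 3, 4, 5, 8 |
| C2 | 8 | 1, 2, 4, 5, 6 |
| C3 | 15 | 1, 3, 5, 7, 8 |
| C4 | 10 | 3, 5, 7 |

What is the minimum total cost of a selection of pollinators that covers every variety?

C1, C2, C4 together cover every variety (C1 ∪ C2 ∪ C4 = {1, 2, 3, 4, 5, 6, 7, 8}); total cost 4 + 8 + 10 = 22.
No covering selection has total cost below 22.

22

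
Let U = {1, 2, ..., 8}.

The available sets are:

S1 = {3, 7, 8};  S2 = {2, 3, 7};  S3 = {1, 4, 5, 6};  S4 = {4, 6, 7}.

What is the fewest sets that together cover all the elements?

3

Take {S1, S2, S3}. Their union is {1, 2, 3, 4, 5, 6, 7, 8}, which is all 8 elements.
Only S3 contains 1, so S3 is forced; the remaining 4 elements need at least 2 more sets (each remaining set adds at most 3) — so at least 3 sets are needed, and 3 is optimal.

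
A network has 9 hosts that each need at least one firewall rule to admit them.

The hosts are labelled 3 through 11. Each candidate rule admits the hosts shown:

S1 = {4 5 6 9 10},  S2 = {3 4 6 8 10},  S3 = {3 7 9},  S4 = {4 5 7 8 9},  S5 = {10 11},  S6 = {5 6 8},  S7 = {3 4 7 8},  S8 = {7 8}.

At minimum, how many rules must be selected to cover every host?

3

Take {S1, S5, S7}. Their union is {3, 4, 5, 6, 7, 8, 9, 10, 11}, which is all 9 hosts.
Only S5 contains 11, so S5 is forced; the remaining 7 hosts need at least 2 more rules (each remaining rule adds at most 5) — so at least 3 rules are needed, and 3 is optimal.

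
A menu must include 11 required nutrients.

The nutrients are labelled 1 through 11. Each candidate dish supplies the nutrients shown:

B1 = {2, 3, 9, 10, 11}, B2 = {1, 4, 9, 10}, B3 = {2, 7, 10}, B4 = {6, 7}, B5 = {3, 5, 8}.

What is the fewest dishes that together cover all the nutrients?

B1 and B2 and B4 and B5 together: B1 ∪ B2 ∪ B4 ∪ B5 = {1, 2, 3, 4, 5, 6, 7, 8, 9, 10, 11} — every nutrient is covered.
Only B2 contains 1, so B2 is forced; the remaining 7 nutrients need at least 3 more dishes (each remaining dish adds at most 3) — so at least 4 dishes are needed, and 4 is optimal.

4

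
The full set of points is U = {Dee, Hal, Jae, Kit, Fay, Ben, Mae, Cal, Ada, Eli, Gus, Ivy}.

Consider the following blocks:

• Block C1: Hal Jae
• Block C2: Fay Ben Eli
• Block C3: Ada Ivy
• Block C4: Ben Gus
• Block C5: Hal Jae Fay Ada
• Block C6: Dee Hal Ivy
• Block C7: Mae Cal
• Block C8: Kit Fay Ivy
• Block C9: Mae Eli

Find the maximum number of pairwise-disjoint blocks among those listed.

4

C1, C4, C8, C9 are pairwise disjoint (C1={Hal,Jae}; C4={Ben,Gus}; C8={Kit,Fay,Ivy}; C9={Mae,Eli}).
Every remaining block overlaps one of these, and no 5 of the listed blocks are pairwise disjoint, so 4 is the maximum.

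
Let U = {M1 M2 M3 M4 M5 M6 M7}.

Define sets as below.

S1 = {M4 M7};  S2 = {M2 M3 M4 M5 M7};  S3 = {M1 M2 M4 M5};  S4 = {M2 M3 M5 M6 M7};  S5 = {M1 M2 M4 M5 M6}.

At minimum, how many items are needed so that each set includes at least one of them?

2

H = {M3, M4} meets every set (each contains at least one member of H), and |H| = 2.
No single item lies in every set, so at least 2 are needed and 2 is optimal.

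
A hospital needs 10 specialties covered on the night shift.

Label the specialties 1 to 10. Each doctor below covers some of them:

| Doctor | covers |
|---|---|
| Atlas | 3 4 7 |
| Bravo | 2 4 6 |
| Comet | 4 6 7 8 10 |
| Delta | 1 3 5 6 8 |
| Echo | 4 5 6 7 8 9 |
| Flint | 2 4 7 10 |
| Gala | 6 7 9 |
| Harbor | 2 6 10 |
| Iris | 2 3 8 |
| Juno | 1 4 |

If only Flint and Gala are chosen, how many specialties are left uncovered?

Union of Flint, Gala = {2, 4, 6, 7, 9, 10}.
Not covered: 1, 3, 5, 8 — 4 specialties.

4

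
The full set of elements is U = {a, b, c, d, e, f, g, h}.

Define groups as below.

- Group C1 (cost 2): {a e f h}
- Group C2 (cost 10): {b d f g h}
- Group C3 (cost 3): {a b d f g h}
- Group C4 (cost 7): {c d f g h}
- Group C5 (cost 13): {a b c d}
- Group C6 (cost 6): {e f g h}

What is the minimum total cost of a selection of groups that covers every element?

C1, C3, C4 together cover every element (C1 ∪ C3 ∪ C4 = {a, b, c, d, e, f, g, h}); total cost 2 + 3 + 7 = 12.
No covering selection has total cost below 12.

12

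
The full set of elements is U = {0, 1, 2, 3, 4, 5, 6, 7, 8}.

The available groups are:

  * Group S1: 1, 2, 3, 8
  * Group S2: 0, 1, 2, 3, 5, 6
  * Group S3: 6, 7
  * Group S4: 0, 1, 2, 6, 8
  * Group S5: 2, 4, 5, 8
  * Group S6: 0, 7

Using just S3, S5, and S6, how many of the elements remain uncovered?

Union of S3, S5, S6 = {0, 2, 4, 5, 6, 7, 8}.
Not covered: 1, 3 — 2 elements.

2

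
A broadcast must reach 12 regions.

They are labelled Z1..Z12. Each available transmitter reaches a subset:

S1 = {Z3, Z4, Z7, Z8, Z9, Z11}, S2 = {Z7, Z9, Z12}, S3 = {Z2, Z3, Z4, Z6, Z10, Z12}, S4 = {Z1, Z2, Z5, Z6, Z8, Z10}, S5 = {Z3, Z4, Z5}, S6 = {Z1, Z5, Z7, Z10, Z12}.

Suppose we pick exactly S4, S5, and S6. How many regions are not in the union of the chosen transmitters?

2

Union of S4, S5, S6 = {Z1, Z2, Z3, Z4, Z5, Z6, Z7, Z8, Z10, Z12}.
Not covered: Z9, Z11 — 2 regions.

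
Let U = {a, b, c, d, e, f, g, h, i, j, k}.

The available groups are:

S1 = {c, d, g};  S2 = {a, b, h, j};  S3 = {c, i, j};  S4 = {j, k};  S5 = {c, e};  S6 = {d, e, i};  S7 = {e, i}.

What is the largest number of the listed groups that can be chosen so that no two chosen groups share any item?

3

S1, S2, S7 are pairwise disjoint (S1={c,d,g}; S2={a,b,h,j}; S7={e,i}).
Every remaining group overlaps one of these, and no 4 of the listed groups are pairwise disjoint, so 3 is the maximum.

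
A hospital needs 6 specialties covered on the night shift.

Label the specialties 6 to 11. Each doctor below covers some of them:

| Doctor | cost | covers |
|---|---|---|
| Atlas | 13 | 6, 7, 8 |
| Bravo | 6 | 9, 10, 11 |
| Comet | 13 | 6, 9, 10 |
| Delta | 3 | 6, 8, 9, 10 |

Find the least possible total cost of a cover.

19

Atlas, Bravo together cover every specialty (Atlas ∪ Bravo = {6, 7, 8, 9, 10, 11}); total cost 13 + 6 = 19.
The greedy pick Delta, Bravo, Atlas costs 22; no covering selection beats 19.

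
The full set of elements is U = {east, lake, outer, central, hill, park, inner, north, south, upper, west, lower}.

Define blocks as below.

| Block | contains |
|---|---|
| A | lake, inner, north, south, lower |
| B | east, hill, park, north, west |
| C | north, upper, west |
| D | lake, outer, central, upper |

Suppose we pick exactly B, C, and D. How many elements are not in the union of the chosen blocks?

3

Union of B, C, D = {east, lake, outer, central, hill, park, north, upper, west}.
Not covered: inner, south, lower — 3 elements.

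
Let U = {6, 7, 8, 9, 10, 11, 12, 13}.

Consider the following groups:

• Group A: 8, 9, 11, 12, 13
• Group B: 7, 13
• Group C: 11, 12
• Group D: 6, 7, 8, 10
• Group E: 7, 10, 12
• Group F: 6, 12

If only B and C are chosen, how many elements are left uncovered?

4

Union of B, C = {7, 11, 12, 13}.
Not covered: 6, 8, 9, 10 — 4 elements.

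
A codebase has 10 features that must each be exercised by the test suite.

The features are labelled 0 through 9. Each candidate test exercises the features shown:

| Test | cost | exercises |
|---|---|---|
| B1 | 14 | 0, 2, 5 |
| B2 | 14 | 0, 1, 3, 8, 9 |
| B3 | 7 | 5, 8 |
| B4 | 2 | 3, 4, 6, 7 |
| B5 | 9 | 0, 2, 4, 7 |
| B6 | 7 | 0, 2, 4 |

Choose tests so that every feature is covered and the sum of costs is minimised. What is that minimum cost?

30

B2, B3, B4, B6 together cover every feature (B2 ∪ B3 ∪ B4 ∪ B6 = {0, 1, 2, 3, 4, 5, 6, 7, 8, 9}); total cost 14 + 7 + 2 + 7 = 30.
No covering selection has total cost below 30.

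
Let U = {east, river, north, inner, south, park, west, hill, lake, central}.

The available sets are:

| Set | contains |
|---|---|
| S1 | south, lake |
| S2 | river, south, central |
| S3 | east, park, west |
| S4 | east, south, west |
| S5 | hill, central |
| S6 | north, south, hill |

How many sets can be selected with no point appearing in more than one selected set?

3

S1, S3, S5 are pairwise disjoint (S1={south,lake}; S3={east,park,west}; S5={hill,central}).
Every remaining set overlaps one of these, and no 4 of the listed sets are pairwise disjoint, so 3 is the maximum.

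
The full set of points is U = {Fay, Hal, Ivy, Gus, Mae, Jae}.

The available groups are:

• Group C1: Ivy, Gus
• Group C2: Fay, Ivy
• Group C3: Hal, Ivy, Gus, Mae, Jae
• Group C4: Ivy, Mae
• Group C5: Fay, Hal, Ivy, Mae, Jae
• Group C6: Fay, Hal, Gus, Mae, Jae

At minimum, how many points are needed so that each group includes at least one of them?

2

The 2 points {Fay, Ivy} hit every group.
No single point lies in every group, so at least 2 are needed and 2 is optimal.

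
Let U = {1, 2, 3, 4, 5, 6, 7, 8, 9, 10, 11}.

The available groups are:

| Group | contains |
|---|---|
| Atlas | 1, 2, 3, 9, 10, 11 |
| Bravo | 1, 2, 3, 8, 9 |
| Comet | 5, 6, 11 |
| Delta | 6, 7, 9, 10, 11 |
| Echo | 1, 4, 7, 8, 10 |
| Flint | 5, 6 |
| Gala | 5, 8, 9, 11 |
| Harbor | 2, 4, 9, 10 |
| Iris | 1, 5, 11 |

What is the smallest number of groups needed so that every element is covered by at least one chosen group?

Bravo, Comet, and Echo cover everything between them: the union {1, 2, 3, 4, 5, 6, 7, 8, 9, 10, 11} is all of U.
No 2 of the 9 groups cover everything (all 36 combinations miss at least one element), so 3 is optimal.

3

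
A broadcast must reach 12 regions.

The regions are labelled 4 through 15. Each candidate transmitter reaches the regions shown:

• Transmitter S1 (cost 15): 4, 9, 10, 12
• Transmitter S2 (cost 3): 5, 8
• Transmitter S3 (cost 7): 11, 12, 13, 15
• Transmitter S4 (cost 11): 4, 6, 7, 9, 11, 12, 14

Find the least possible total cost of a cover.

36

S1, S2, S3, S4 together cover every region (S1 ∪ S2 ∪ S3 ∪ S4 = {4, 5, 6, 7, 8, 9, 10, 11, 12, 13, 14, 15}); total cost 15 + 3 + 7 + 11 = 36.
No covering selection has total cost below 36.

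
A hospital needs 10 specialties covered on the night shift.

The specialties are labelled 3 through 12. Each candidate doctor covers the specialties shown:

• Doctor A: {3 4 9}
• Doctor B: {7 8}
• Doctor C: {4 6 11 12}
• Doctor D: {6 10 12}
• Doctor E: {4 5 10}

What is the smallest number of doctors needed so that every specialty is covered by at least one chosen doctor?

A and B and C and E together: A ∪ B ∪ C ∪ E = {3, 4, 5, 6, 7, 8, 9, 10, 11, 12} — every specialty is covered.
Only A contains 3, so A is forced; the remaining 7 specialties need at least 3 more doctors (each remaining doctor adds at most 3) — so at least 4 doctors are needed, and 4 is optimal.

4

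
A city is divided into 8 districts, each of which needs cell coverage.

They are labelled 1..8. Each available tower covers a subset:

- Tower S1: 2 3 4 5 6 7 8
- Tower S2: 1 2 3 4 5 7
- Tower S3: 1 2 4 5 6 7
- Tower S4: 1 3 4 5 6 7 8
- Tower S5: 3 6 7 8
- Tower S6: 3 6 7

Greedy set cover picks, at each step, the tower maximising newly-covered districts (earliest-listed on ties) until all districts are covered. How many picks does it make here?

Greedy: pick S1 (covers 7 new) → pick S2 (covers 1 new). Total picks: 2.

2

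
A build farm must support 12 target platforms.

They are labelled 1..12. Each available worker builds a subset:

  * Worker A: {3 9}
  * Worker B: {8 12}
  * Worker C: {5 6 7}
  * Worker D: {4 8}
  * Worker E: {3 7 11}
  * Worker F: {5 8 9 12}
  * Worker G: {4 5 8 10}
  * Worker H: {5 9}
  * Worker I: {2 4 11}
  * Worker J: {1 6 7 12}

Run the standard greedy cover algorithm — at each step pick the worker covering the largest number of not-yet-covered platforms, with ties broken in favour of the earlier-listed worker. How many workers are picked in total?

Greedy: pick F (covers 4 new) → pick E (covers 3 new) → pick G (covers 2 new) → pick J (covers 2 new) → pick I (covers 1 new). Total picks: 5.
(The true minimum cover uses only 4 workers, so greedy is not optimal here.)

5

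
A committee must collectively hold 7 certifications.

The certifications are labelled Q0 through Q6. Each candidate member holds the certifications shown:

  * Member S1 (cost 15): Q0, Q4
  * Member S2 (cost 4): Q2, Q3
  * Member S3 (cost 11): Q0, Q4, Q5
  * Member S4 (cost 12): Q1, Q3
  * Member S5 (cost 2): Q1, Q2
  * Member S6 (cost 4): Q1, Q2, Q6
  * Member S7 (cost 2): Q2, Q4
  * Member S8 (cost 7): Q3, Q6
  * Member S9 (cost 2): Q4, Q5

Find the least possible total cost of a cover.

S2, S3, S6 together cover every certification (S2 ∪ S3 ∪ S6 = {Q0, Q1, Q2, Q3, Q4, Q5, Q6}); total cost 4 + 11 + 4 = 19.
The greedy pick S5, S9, S8, S3 costs 22; no covering selection beats 19.

19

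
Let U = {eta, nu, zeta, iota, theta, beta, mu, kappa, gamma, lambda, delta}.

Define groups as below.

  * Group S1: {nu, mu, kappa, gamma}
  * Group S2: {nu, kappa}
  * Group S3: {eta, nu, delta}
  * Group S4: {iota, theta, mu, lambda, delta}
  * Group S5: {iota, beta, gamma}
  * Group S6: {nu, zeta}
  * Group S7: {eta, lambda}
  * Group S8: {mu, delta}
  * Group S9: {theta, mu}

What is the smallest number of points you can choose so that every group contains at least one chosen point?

4

H = {eta, nu, mu, gamma} meets every group (each contains at least one member of H), and |H| = 4.
The groups S2, S5, S7, S9 are pairwise disjoint, so any hitting set needs a separate point for each — at least 4. Hence 4 is optimal.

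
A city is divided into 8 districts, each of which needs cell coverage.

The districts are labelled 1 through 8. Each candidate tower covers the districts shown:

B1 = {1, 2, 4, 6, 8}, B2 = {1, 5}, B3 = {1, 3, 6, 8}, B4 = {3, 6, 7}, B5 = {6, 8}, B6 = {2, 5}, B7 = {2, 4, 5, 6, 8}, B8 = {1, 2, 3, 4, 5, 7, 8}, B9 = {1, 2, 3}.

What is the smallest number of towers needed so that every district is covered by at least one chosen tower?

Take {B7, B8}. Their union is {1, 2, 3, 4, 5, 6, 7, 8}, which is all 8 districts.
No single tower has all 8 districts (the largest, B8, has 7), so 2 is optimal.

2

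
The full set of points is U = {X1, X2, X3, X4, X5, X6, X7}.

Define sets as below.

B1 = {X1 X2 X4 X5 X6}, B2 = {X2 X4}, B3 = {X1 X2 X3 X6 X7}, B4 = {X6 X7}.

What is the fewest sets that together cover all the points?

B1 and B3 together: B1 ∪ B3 = {X1, X2, X3, X4, X5, X6, X7} — every point is covered.
No single set has all 7 points (the largest, B1, has 5), so 2 is optimal.

2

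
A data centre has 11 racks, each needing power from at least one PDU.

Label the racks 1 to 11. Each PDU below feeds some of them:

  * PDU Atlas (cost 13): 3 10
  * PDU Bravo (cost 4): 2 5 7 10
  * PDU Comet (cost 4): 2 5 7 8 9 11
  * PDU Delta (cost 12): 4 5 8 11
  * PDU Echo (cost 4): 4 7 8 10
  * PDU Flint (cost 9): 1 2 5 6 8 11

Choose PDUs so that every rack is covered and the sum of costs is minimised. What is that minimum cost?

Atlas, Comet, Echo, Flint together cover every rack (Atlas ∪ Comet ∪ Echo ∪ Flint = {1, 2, 3, 4, 5, 6, 7, 8, 9, 10, 11}); total cost 13 + 4 + 4 + 9 = 30.
No covering selection has total cost below 30.

30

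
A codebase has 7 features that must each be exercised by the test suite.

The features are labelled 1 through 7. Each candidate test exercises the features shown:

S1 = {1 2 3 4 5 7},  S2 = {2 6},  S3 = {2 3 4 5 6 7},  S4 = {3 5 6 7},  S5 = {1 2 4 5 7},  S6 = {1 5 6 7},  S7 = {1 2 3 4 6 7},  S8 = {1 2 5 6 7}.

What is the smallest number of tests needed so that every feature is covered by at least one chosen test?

Take {S4, S7}. Their union is {1, 2, 3, 4, 5, 6, 7}, which is all 7 features.
No single test has all 7 features (the largest, S1, has 6), so 2 is optimal.

2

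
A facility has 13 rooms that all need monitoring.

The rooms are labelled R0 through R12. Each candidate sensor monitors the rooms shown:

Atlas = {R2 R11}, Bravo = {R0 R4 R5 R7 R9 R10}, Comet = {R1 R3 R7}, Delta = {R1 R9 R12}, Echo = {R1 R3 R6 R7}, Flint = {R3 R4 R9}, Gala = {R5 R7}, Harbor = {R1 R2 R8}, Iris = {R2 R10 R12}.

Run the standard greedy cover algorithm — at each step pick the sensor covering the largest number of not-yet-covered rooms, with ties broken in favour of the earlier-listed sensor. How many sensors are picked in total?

5

Greedy: pick Bravo (covers 6 new) → pick Echo (covers 3 new) → pick Atlas (covers 2 new) → pick Delta (covers 1 new) → pick Harbor (covers 1 new). Total picks: 5.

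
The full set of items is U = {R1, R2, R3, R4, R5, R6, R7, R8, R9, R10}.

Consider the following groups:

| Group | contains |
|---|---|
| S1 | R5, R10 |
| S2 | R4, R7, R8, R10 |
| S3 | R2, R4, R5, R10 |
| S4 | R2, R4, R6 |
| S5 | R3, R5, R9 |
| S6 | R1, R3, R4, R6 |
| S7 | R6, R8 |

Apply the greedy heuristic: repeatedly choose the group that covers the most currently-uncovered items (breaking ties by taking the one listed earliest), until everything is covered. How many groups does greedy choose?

Greedy: pick S2 (covers 4 new) → pick S5 (covers 3 new) → pick S4 (covers 2 new) → pick S6 (covers 1 new). Total picks: 4.

4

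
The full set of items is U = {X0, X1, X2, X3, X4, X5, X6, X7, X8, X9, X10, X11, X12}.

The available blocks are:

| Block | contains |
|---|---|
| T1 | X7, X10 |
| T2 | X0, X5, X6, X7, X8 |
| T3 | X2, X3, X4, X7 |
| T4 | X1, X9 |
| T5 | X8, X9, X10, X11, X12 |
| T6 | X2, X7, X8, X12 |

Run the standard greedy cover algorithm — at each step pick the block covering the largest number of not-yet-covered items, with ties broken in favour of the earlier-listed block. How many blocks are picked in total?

Greedy: pick T2 (covers 5 new) → pick T5 (covers 4 new) → pick T3 (covers 3 new) → pick T4 (covers 1 new). Total picks: 4.

4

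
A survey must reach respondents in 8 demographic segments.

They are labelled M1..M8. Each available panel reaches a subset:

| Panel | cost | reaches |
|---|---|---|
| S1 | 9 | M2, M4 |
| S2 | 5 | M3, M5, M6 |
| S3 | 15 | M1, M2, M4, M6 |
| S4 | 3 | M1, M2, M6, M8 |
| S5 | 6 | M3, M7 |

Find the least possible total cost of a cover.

S1, S2, S4, S5 together cover every segment (S1 ∪ S2 ∪ S4 ∪ S5 = {M1, M2, M3, M4, M5, M6, M7, M8}); total cost 9 + 5 + 3 + 6 = 23.
No covering selection has total cost below 23.

23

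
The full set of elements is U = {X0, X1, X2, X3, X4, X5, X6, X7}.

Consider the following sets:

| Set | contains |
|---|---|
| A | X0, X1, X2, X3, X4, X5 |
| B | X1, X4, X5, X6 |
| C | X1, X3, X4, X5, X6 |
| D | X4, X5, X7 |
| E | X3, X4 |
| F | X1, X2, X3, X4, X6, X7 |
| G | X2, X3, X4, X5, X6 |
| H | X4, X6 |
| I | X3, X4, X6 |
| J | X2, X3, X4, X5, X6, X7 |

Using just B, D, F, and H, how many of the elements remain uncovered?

1

Union of B, D, F, H = {X1, X2, X3, X4, X5, X6, X7}.
Not covered: X0 — 1 element.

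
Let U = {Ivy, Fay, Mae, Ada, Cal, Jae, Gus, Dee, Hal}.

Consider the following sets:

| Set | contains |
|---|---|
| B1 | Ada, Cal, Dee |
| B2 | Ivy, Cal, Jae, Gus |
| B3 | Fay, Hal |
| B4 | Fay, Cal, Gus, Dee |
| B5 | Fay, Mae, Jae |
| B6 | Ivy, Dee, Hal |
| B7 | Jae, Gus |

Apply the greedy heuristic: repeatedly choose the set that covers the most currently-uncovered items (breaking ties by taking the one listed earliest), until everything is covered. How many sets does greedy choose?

Greedy: pick B2 (covers 4 new) → pick B1 (covers 2 new) → pick B3 (covers 2 new) → pick B5 (covers 1 new). Total picks: 4.

4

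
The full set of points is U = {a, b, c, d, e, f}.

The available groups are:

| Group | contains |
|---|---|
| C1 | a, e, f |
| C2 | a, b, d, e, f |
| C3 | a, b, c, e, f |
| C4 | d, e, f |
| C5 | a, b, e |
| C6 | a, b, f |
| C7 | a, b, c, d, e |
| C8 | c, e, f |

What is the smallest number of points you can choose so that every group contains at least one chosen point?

The 2 points {a, e} hit every group.
No single point lies in every group, so at least 2 are needed and 2 is optimal.

2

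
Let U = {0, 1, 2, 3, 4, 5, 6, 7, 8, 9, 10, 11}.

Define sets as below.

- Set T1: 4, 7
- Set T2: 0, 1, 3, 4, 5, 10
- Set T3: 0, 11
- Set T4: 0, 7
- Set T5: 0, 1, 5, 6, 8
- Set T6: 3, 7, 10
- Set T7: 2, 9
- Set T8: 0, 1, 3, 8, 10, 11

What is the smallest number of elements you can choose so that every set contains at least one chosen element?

3

Take H = {0, 2, 7}. Each listed set contains at least one of these, so H is a hitting set of size 3.
The sets T1, T7, T8 are pairwise disjoint, so any hitting set needs a separate element for each — at least 3. Hence 3 is optimal.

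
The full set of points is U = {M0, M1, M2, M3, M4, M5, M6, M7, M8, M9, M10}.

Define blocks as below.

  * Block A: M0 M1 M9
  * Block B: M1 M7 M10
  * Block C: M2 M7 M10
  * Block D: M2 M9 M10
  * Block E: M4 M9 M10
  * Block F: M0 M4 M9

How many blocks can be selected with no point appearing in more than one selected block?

2

B, F are pairwise disjoint (B={M1,M7,M10}; F={M0,M4,M9}).
Every remaining block overlaps one of these, and no 3 of the listed blocks are pairwise disjoint, so 2 is the maximum.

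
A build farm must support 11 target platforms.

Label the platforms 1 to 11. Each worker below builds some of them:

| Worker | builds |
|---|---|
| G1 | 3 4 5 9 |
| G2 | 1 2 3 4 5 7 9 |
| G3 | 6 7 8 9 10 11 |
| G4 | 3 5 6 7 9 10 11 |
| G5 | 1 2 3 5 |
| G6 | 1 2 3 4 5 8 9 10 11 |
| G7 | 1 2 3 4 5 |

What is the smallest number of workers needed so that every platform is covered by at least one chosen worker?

2

G4 and G6 together: G4 ∪ G6 = {1, 2, 3, 4, 5, 6, 7, 8, 9, 10, 11} — every platform is covered.
No single worker has all 11 platforms (the largest, G6, has 9), so 2 is optimal.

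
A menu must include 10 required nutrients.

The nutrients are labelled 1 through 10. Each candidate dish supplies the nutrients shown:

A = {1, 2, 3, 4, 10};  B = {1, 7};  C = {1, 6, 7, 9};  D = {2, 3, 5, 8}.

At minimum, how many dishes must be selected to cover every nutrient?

A and C and D together: A ∪ C ∪ D = {1, 2, 3, 4, 5, 6, 7, 8, 9, 10} — every nutrient is covered.
Only A contains 4, so A is forced; the remaining 5 nutrients need at least 2 more dishes (each remaining dish adds at most 3) — so at least 3 dishes are needed, and 3 is optimal.

3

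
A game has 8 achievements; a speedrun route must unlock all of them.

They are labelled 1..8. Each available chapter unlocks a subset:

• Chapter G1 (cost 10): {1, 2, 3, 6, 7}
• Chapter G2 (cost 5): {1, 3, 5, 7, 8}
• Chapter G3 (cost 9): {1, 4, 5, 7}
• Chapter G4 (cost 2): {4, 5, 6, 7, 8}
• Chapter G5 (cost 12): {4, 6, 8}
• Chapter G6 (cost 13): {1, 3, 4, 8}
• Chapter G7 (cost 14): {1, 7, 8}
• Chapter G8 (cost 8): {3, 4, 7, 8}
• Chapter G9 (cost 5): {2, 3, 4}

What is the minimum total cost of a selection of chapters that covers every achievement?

G1, G4 together cover every achievement (G1 ∪ G4 = {1, 2, 3, 4, 5, 6, 7, 8}); total cost 10 + 2 = 12.
No covering selection has total cost below 12.

12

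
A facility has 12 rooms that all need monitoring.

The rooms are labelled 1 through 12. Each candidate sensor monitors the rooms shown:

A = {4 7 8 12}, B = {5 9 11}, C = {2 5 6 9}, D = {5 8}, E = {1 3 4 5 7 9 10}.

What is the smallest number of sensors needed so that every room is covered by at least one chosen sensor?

A and B and C and E together: A ∪ B ∪ C ∪ E = {1, 2, 3, 4, 5, 6, 7, 8, 9, 10, 11, 12} — every room is covered.
Only E contains 1, so E is forced; the remaining 5 rooms need at least 3 more sensors (each remaining sensor adds at most 2) — so at least 4 sensors are needed, and 4 is optimal.

4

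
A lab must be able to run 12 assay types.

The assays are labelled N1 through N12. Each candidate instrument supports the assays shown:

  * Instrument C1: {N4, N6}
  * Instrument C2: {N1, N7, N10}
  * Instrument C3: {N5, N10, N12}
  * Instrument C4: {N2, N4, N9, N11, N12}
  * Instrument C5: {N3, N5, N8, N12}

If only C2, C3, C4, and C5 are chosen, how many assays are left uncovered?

1

Union of C2, C3, C4, C5 = {N1, N2, N3, N4, N5, N7, N8, N9, N10, N11, N12}.
Not covered: N6 — 1 assay.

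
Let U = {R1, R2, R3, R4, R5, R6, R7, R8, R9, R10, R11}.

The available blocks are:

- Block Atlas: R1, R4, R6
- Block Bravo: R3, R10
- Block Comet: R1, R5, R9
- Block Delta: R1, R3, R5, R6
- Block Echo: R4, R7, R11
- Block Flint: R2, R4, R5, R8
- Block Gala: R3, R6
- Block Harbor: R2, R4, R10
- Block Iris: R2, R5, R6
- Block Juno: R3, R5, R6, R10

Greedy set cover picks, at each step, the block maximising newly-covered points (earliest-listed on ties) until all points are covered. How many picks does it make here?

5

Greedy: pick Delta (covers 4 new) → pick Echo (covers 3 new) → pick Flint (covers 2 new) → pick Bravo (covers 1 new) → pick Comet (covers 1 new). Total picks: 5.
(The true minimum cover uses only 4 blocks, so greedy is not optimal here.)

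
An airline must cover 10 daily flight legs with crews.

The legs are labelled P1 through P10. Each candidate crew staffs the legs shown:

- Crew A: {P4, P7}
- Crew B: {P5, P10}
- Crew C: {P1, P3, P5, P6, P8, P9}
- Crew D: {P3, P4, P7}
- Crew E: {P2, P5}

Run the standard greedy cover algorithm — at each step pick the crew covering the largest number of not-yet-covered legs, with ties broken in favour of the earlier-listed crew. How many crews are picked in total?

4

Greedy: pick C (covers 6 new) → pick A (covers 2 new) → pick B (covers 1 new) → pick E (covers 1 new). Total picks: 4.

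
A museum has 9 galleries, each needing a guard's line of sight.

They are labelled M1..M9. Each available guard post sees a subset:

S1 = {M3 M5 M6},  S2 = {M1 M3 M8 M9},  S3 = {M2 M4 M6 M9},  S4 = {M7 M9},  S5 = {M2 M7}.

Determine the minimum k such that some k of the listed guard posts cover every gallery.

4

S1 and S2 and S3 and S4 together: S1 ∪ S2 ∪ S3 ∪ S4 = {M1, M2, M3, M4, M5, M6, M7, M8, M9} — every gallery is covered.
No 3 of the 5 guard posts cover everything (all 10 combinations miss at least one gallery), so 4 is optimal.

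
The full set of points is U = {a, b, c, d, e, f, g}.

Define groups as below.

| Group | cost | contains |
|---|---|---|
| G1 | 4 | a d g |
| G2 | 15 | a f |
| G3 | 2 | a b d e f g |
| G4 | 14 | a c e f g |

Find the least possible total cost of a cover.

G3, G4 together cover every point (G3 ∪ G4 = {a, b, c, d, e, f, g}); total cost 2 + 14 = 16.
No covering selection has total cost below 16.

16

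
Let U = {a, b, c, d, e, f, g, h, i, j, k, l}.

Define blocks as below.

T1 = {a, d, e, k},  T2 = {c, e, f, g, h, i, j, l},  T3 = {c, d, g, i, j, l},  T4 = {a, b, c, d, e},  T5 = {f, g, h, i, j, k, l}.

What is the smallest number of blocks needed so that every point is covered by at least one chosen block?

2

T4 and T5 together: T4 ∪ T5 = {a, b, c, d, e, f, g, h, i, j, k, l} — every point is covered.
No single block has all 12 points (the largest, T2, has 8), so 2 is optimal.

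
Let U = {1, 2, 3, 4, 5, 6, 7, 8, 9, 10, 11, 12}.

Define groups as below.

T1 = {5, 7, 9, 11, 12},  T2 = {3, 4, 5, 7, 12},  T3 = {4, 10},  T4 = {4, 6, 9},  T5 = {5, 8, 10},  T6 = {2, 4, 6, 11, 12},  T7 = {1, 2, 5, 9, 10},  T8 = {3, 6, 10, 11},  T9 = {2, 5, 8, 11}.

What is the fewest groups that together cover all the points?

T2 and T4 and T7 and T9 together: T2 ∪ T4 ∪ T7 ∪ T9 = {1, 2, 3, 4, 5, 6, 7, 8, 9, 10, 11, 12} — every point is covered.
No 3 of the 9 groups cover everything (all 84 combinations miss at least one point), so 4 is optimal.

4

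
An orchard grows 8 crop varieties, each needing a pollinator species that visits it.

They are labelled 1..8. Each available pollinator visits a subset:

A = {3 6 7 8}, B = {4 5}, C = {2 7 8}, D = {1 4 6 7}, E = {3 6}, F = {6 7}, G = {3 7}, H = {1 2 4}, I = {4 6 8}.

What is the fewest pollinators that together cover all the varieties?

3

A and B and H together: A ∪ B ∪ H = {1, 2, 3, 4, 5, 6, 7, 8} — every variety is covered.
Only B contains 5, so B is forced; the remaining 6 varieties need at least 2 more pollinators (each remaining pollinator adds at most 4) — so at least 3 pollinators are needed, and 3 is optimal.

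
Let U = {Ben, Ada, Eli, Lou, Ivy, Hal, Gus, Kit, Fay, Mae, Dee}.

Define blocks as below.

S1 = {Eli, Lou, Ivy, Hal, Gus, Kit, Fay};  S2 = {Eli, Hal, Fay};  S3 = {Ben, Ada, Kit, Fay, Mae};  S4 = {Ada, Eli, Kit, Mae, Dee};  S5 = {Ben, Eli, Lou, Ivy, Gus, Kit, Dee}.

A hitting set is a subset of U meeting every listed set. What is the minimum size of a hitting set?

H = {Eli, Fay} meets every block (each contains at least one member of H), and |H| = 2.
No single element lies in every block, so at least 2 are needed and 2 is optimal.

2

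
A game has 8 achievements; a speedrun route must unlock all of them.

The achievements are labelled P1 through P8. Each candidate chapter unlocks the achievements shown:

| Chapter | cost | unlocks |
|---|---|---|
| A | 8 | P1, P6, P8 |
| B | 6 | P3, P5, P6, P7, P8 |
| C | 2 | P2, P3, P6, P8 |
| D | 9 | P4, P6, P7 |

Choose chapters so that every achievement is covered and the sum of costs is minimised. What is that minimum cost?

A, B, C, D together cover every achievement (A ∪ B ∪ C ∪ D = {P1, P2, P3, P4, P5, P6, P7, P8}); total cost 8 + 6 + 2 + 9 = 25.
No covering selection has total cost below 25.

25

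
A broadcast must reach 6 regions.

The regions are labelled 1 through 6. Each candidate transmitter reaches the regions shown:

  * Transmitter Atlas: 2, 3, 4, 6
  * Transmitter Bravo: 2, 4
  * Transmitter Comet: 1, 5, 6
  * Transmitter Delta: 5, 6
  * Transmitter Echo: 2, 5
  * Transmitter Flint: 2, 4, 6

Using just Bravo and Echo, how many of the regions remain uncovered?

Union of Bravo, Echo = {2, 4, 5}.
Not covered: 1, 3, 6 — 3 regions.

3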